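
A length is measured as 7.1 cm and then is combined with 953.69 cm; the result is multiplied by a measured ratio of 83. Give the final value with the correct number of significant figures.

7.1 cm + 953.69 cm = 960.79 cm; the sum is limited to 1 decimal place (4 s.f.).
Carrying full precision, 960.79 × 83 = 79745.57 cm; 83 has 2 s.f., so the result keeps min(4, 2) = 2 s.f.
Rounded to 2 significant figures: 8.0 × 10^4 cm.

8.0 × 10^4 cm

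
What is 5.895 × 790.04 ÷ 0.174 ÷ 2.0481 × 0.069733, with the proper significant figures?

5.895 × 790.04 ÷ 0.174 ÷ 2.0481 × 0.069733 = 911.319857124…
Multiplication/division keeps the fewest significant figures: 5.895 → 4 s.f., 790.04 → 5 s.f., 0.174 → 3 s.f., 2.0481 → 5 s.f., 0.069733 → 5 s.f.; limit is 3.
Rounded to 3 significant figures: 911.

911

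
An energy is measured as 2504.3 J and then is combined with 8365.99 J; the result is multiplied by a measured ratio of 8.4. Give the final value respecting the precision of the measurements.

2504.3 J + 8365.99 J = 10870.29 J; the sum is limited to 1 decimal place (6 s.f.).
Carrying full precision, 10870.29 × 8.4 = 91310.436 J; 8.4 has 2 s.f., so the result keeps min(6, 2) = 2 s.f.
Rounded to 2 significant figures: 9.1 × 10^4 J.

9.1 × 10^4 J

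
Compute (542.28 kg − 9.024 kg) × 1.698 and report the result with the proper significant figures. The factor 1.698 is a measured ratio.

905.5 kg

542.28 kg − 9.024 kg = 533.256 kg; the difference is limited to 2 decimal places (5 s.f.).
Carrying full precision, 533.256 × 1.698 = 905.468688 kg; 1.698 has 4 s.f., so the result keeps min(5, 4) = 4 s.f.
Rounded to 4 significant figures: 905.5 kg.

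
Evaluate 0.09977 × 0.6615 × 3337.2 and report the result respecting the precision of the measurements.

0.09977 × 0.6615 × 3337.2 = 220.248041706
Multiplication/division keeps the fewest significant figures: 0.09977 → 4 s.f., 0.6615 → 4 s.f., 3337.2 → 5 s.f.; limit is 4.
Rounded to 4 significant figures: 220.2.

220.2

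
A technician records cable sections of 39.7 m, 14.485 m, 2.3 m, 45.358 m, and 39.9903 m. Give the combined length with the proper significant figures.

39.7 m + 14.485 m + 2.3 m + 45.358 m + 39.9903 m = 141.8333 m.
Addition/subtraction keeps the fewest decimal places: 39.7 → 1 decimal place, 14.485 → 3 decimal places, 2.3 → 1 decimal place, 45.358 → 3 decimal places, 39.9903 → 4 decimal places; limit is 1.
Rounded to 1 decimal place: 141.8 m.

141.8 m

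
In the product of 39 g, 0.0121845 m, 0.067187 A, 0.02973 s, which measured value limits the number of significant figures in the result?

39 g

39 g → 2 s.f.; 0.0121845 m → 6 s.f.; 0.067187 A → 5 s.f.; 0.02973 s → 4 s.f.
The fewest is 2 significant figures, from 39 g.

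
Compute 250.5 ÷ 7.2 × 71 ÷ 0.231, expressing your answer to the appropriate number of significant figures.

250.5 ÷ 7.2 × 71 ÷ 0.231 = 10693.5425685…
Multiplication/division keeps the fewest significant figures: 250.5 → 4 s.f., 7.2 → 2 s.f., 71 → 2 s.f., 0.231 → 3 s.f.; limit is 2.
Rounded to 2 significant figures: 1.1 × 10⁴.

1.1 × 10⁴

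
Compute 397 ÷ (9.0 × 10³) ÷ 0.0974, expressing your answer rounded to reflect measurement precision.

397 ÷ (9.0 × 10³) ÷ 0.0974 = 0.452886151038…
Multiplication/division keeps the fewest significant figures: 397 → 3 s.f., 9.0 × 10³ → 2 s.f., 0.0974 → 3 s.f.; limit is 2.
Rounded to 2 significant figures: 0.45.

0.45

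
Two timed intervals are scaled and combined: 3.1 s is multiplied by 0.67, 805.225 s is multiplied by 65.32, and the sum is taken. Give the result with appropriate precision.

5.260 × 10⁴ s

3.1 × 0.67 = 2.077 → 2.1 s (2 s.f., last digit at the 10^-1 place).
805.225 × 65.32 = 52597.297 → 5.260 × 10⁴ s (4 s.f., last digit at the 10^1 place).
Sum: 52599.374 s; keep the coarser place, 10^1.
Result: 5.260 × 10⁴ s.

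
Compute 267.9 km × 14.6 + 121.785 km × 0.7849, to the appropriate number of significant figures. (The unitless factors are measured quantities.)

4.01 × 10³ km

267.9 × 14.6 = 3911.34 → 3.91 × 10³ km (3 s.f., last digit at the 10^1 place).
121.785 × 0.7849 = 95.5890465 → 95.59 km (4 s.f., last digit at the 10^-2 place).
Sum: 4006.9290465 km; keep the coarser place, 10^1.
Result: 4.01 × 10³ km.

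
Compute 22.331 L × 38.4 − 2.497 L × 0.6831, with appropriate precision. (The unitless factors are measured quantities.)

856 L

22.331 × 38.4 = 857.5104 → 858 L (3 s.f., last digit at the 10^0 place).
2.497 × 0.6831 = 1.7057007 → 1.706 L (4 s.f., last digit at the 10^-3 place).
Difference: 855.8046993 L; keep the coarser place, 10^0.
Result: 856 L.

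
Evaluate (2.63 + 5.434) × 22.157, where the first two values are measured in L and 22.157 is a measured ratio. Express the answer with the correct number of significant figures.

179 L

2.63 L + 5.434 L = 8.064 L; the sum is limited to 2 decimal places (3 s.f.).
Carrying full precision, 8.064 × 22.157 = 178.674048 L; 22.157 has 5 s.f., so the result keeps min(3, 5) = 3 s.f.
Rounded to 3 significant figures: 179 L.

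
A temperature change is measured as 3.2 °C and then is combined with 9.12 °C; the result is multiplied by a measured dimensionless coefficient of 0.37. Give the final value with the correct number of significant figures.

3.2 °C + 9.12 °C = 12.32 °C; the sum is limited to 1 decimal place (3 s.f.).
Carrying full precision, 12.32 × 0.37 = 4.5584 °C; 0.37 has 2 s.f., so the result keeps min(3, 2) = 2 s.f.
Rounded to 2 significant figures: 4.6 °C.

4.6 °C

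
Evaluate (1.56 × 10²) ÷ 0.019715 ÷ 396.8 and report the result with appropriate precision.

19.9

(1.56 × 10²) ÷ 0.019715 ÷ 396.8 = 19.9414233472…
Multiplication/division keeps the fewest significant figures: 1.56 × 10² → 3 s.f., 0.019715 → 5 s.f., 396.8 → 4 s.f.; limit is 3.
Rounded to 3 significant figures: 19.9.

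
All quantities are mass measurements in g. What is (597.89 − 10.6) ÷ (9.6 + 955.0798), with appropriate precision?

597.89 − 10.6 = 587.29, limited to 1 d.p. → 4 s.f.; 9.6 + 955.0798 = 964.6798, limited to 1 d.p. → 4 s.f.
Carrying full precision, 587.29 ÷ 964.6798 = 0.608792679187…; keep min(4, 4) = 4 s.f.
Rounded to 4 significant figures: 0.6088.

0.6088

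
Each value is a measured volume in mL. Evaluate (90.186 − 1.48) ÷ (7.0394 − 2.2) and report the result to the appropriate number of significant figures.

18

90.186 − 1.48 = 88.706, limited to 2 d.p. → 4 s.f.; 7.0394 − 2.2 = 4.8394, limited to 1 d.p. → 2 s.f.
Carrying full precision, 88.706 ÷ 4.8394 = 18.3299582593…; keep min(4, 2) = 2 s.f.
Rounded to 2 significant figures: 18.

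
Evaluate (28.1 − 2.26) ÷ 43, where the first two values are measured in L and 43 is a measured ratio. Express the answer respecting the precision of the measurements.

28.1 L − 2.26 L = 25.84 L; the difference is limited to 1 decimal place (3 s.f.).
Carrying full precision, 25.84 ÷ 43 = 0.600930232558… L; 43 has 2 s.f., so the result keeps min(3, 2) = 2 s.f.
Rounded to 2 significant figures: 6.0 × 10⁻¹ L.

6.0 × 10⁻¹ L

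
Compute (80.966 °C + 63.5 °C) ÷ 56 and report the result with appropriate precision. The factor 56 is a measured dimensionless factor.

2.6 °C

80.966 °C + 63.5 °C = 144.466 °C; the sum is limited to 1 decimal place (4 s.f.).
Carrying full precision, 144.466 ÷ 56 = 2.57975 °C; 56 has 2 s.f., so the result keeps min(4, 2) = 2 s.f.
Rounded to 2 significant figures: 2.6 °C.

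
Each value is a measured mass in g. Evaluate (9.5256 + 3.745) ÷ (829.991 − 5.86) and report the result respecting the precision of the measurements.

9.5256 + 3.745 = 13.2706, limited to 3 d.p. → 5 s.f.; 829.991 − 5.86 = 824.131, limited to 2 d.p. → 5 s.f.
Carrying full precision, 13.2706 ÷ 824.131 = 0.0161025370967…; keep min(5, 5) = 5 s.f.
Rounded to 5 significant figures: 0.016103.

0.016103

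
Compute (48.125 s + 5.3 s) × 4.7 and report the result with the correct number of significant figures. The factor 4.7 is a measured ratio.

48.125 s + 5.3 s = 53.425 s; the sum is limited to 1 decimal place (3 s.f.).
Carrying full precision, 53.425 × 4.7 = 251.0975 s; 4.7 has 2 s.f., so the result keeps min(3, 2) = 2 s.f.
Rounded to 2 significant figures: 2.5 × 10^2 s.

2.5 × 10^2 s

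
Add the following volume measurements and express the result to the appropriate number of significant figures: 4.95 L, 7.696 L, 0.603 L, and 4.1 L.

4.95 L + 7.696 L + 0.603 L + 4.1 L = 17.349 L.
Addition/subtraction keeps the fewest decimal places: 4.95 → 2 decimal places, 7.696 → 3 decimal places, 0.603 → 3 decimal places, 4.1 → 1 decimal place; limit is 1.
Rounded to 1 decimal place: 17.3 L.

17.3 L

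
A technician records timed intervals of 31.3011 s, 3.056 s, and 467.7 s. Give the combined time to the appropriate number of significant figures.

502.1 s

31.3011 s + 3.056 s + 467.7 s = 502.0571 s.
Addition/subtraction keeps the fewest decimal places: 31.3011 → 4 decimal places, 3.056 → 3 decimal places, 467.7 → 1 decimal place; limit is 1.
Rounded to 1 decimal place: 502.1 s.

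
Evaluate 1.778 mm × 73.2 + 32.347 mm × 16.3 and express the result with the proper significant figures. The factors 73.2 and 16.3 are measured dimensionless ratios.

1.778 × 73.2 = 130.1496 → 130. mm (3 s.f., last digit at the 10^0 place).
32.347 × 16.3 = 527.2561 → 527 mm (3 s.f., last digit at the 10^0 place).
Sum: 657.4057 mm; keep the coarser place, 10^0.
Result: 657 mm.

657 mm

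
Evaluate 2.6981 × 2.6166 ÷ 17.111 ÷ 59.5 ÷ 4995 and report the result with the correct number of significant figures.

2.6981 × 2.6166 ÷ 17.111 ÷ 59.5 ÷ 4995 = 0.00000138824951179…
Multiplication/division keeps the fewest significant figures: 2.6981 → 5 s.f., 2.6166 → 5 s.f., 17.111 → 5 s.f., 59.5 → 3 s.f., 4995 → 4 s.f.; limit is 3.
Rounded to 3 significant figures: 1.39 × 10⁻⁶.

1.39 × 10⁻⁶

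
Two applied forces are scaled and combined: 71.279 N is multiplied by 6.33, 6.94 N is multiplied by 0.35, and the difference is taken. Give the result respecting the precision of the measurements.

4.49 × 10² N

71.279 × 6.33 = 451.19607 → 451 N (3 s.f., last digit at the 10^0 place).
6.94 × 0.35 = 2.429 → 2.4 N (2 s.f., last digit at the 10^-1 place).
Difference: 448.76707 N; keep the coarser place, 10^0.
Result: 4.49 × 10² N.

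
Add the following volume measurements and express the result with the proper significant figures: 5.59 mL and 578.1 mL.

5.59 mL + 578.1 mL = 583.69 mL.
Addition/subtraction keeps the fewest decimal places: 5.59 → 2 decimal places, 578.1 → 1 decimal place; limit is 1.
Rounded to 1 decimal place: 583.7 mL.

583.7 mL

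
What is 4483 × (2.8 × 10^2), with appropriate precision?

1.3 × 10^6

4483 × (2.8 × 10^2) = 1255240
Multiplication/division keeps the fewest significant figures: 4483 → 4 s.f., 2.8 × 10^2 → 2 s.f.; limit is 2.
Rounded to 2 significant figures: 1.3 × 10^6.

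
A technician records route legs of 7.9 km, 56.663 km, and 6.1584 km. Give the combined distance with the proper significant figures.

70.7 km

7.9 km + 56.663 km + 6.1584 km = 70.7214 km.
Addition/subtraction keeps the fewest decimal places: 7.9 → 1 decimal place, 56.663 → 3 decimal places, 6.1584 → 4 decimal places; limit is 1.
Rounded to 1 decimal place: 70.7 km.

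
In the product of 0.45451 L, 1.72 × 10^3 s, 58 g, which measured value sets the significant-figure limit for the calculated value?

0.45451 L → 5 s.f.; 1.72 × 10^3 s → 3 s.f.; 58 g → 2 s.f.
The fewest is 2 significant figures, from 58 g.

58 g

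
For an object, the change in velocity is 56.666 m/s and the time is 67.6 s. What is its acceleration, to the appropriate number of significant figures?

acceleration = 56.666 m/s ÷ 67.6 s = 0.83825443787… m/s².
56.666 has 5 significant figures; 67.6 has 3.
Division/multiplication keeps the fewest: 3 significant figures.
Rounded: 8.38 × 10⁻¹ m/s².

8.38 × 10⁻¹ m/s²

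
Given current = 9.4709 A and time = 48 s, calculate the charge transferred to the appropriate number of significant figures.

charge transferred = 9.4709 A × 48 s = 454.6032 C.
9.4709 has 5 significant figures; 48 has 2.
Division/multiplication keeps the fewest: 2 significant figures.
Rounded: 4.5 × 10² C.

4.5 × 10² C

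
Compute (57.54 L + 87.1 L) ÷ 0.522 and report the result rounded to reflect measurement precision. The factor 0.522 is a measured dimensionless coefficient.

2.77 × 10^2 L

57.54 L + 87.1 L = 144.64 L; the sum is limited to 1 decimal place (4 s.f.).
Carrying full precision, 144.64 ÷ 0.522 = 277.088122605… L; 0.522 has 3 s.f., so the result keeps min(4, 3) = 3 s.f.
Rounded to 3 significant figures: 2.77 × 10^2 L.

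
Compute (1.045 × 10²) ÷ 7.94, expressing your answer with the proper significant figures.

(1.045 × 10²) ÷ 7.94 = 13.161209068…
Multiplication/division keeps the fewest significant figures: 1.045 × 10² → 4 s.f., 7.94 → 3 s.f.; limit is 3.
Rounded to 3 significant figures: 13.2.

13.2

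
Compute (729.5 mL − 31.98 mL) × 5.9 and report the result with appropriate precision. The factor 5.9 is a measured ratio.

729.5 mL − 31.98 mL = 697.52 mL; the difference is limited to 1 decimal place (4 s.f.).
Carrying full precision, 697.52 × 5.9 = 4115.368 mL; 5.9 has 2 s.f., so the result keeps min(4, 2) = 2 s.f.
Rounded to 2 significant figures: 4.1 × 10^3 mL.

4.1 × 10^3 mL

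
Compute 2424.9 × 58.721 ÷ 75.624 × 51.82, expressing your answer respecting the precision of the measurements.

2424.9 × 58.721 ÷ 75.624 × 51.82 = 97571.9624891…
Multiplication/division keeps the fewest significant figures: 2424.9 → 5 s.f., 58.721 → 5 s.f., 75.624 → 5 s.f., 51.82 → 4 s.f.; limit is 4.
Rounded to 4 significant figures: 9.757 × 10^4.

9.757 × 10^4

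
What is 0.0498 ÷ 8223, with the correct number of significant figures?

0.0498 ÷ 8223 = 0.0000060561838745…
Multiplication/division keeps the fewest significant figures: 0.0498 → 3 s.f., 8223 → 4 s.f.; limit is 3.
Rounded to 3 significant figures: 6.06 × 10⁻⁶.

6.06 × 10⁻⁶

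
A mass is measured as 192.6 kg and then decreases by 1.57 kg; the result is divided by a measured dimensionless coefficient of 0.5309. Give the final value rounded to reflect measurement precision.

192.6 kg − 1.57 kg = 191.03 kg; the difference is limited to 1 decimal place (4 s.f.).
Carrying full precision, 191.03 ÷ 0.5309 = 359.822942174… kg; 0.5309 has 4 s.f., so the result keeps min(4, 4) = 4 s.f.
Rounded to 4 significant figures: 359.8 kg.

359.8 kg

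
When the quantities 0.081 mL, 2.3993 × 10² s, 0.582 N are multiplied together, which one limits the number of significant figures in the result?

0.081 mL

0.081 mL → 2 s.f.; 2.3993 × 10² s → 5 s.f.; 0.582 N → 3 s.f.
The fewest is 2 significant figures, from 0.081 mL.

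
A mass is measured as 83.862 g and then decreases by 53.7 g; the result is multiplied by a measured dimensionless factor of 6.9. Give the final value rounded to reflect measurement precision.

83.862 g − 53.7 g = 30.162 g; the difference is limited to 1 decimal place (3 s.f.).
Carrying full precision, 30.162 × 6.9 = 208.1178 g; 6.9 has 2 s.f., so the result keeps min(3, 2) = 2 s.f.
Rounded to 2 significant figures: 2.1 × 10² g.

2.1 × 10² g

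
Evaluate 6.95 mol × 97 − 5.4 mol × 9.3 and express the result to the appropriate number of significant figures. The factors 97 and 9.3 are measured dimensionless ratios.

6.95 × 97 = 674.15 → 6.7 × 10^2 mol (2 s.f., last digit at the 10^1 place).
5.4 × 9.3 = 50.22 → 5.0 × 10^1 mol (2 s.f., last digit at the 10^0 place).
Difference: 623.93 mol; keep the coarser place, 10^1.
Result: 6.2 × 10^2 mol.

6.2 × 10^2 mol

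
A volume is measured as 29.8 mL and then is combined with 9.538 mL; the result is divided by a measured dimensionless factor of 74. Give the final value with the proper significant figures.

29.8 mL + 9.538 mL = 39.338 mL; the sum is limited to 1 decimal place (3 s.f.).
Carrying full precision, 39.338 ÷ 74 = 0.531594594595… mL; 74 has 2 s.f., so the result keeps min(3, 2) = 2 s.f.
Rounded to 2 significant figures: 0.53 mL.

0.53 mL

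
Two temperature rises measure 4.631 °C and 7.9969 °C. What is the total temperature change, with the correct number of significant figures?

12.628 °C

4.631 °C + 7.9969 °C = 12.6279 °C.
Addition/subtraction keeps the fewest decimal places: 4.631 → 3 decimal places, 7.9969 → 4 decimal places; limit is 3.
Rounded to 3 decimal places: 12.628 °C.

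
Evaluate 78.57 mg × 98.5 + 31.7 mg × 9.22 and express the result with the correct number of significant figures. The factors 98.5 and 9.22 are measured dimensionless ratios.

78.57 × 98.5 = 7739.145 → 7.74 × 10³ mg (3 s.f., last digit at the 10^1 place).
31.7 × 9.22 = 292.274 → 292 mg (3 s.f., last digit at the 10^0 place).
Sum: 8031.419 mg; keep the coarser place, 10^1.
Result: 8.03 × 10³ mg.

8.03 × 10³ mg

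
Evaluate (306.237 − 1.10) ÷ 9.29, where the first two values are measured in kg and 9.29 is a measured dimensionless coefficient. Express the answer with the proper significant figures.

32.8 kg

306.237 kg − 1.10 kg = 305.137 kg; the difference is limited to 2 decimal places (5 s.f.).
Carrying full precision, 305.137 ÷ 9.29 = 32.8457481163… kg; 9.29 has 3 s.f., so the result keeps min(5, 3) = 3 s.f.
Rounded to 3 significant figures: 32.8 kg.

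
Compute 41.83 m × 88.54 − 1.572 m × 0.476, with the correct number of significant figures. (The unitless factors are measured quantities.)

41.83 × 88.54 = 3703.6282 → 3704 m (4 s.f., last digit at the 10^0 place).
1.572 × 0.476 = 0.748272 → 0.748 m (3 s.f., last digit at the 10^-3 place).
Difference: 3702.879928 m; keep the coarser place, 10^0.
Result: 3703 m.

3703 m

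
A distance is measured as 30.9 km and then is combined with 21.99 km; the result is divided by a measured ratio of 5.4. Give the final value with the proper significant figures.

9.8 km

30.9 km + 21.99 km = 52.89 km; the sum is limited to 1 decimal place (3 s.f.).
Carrying full precision, 52.89 ÷ 5.4 = 9.79444444444… km; 5.4 has 2 s.f., so the result keeps min(3, 2) = 2 s.f.
Rounded to 2 significant figures: 9.8 km.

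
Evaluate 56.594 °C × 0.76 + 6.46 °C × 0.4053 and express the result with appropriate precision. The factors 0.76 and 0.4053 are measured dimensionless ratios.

46 °C

56.594 × 0.76 = 43.01144 → 43 °C (2 s.f., last digit at the 10^0 place).
6.46 × 0.4053 = 2.618238 → 2.62 °C (3 s.f., last digit at the 10^-2 place).
Sum: 45.629678 °C; keep the coarser place, 10^0.
Result: 46 °C.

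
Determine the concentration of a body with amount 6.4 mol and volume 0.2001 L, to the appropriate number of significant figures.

concentration = 6.4 mol ÷ 0.2001 L = 31.984007996… mol/L.
6.4 has 2 significant figures; 0.2001 has 4.
Division/multiplication keeps the fewest: 2 significant figures.
Rounded: 32 mol/L.

32 mol/L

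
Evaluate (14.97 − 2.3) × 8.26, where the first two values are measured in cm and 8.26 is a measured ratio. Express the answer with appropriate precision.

14.97 cm − 2.3 cm = 12.67 cm; the difference is limited to 1 decimal place (3 s.f.).
Carrying full precision, 12.67 × 8.26 = 104.6542 cm; 8.26 has 3 s.f., so the result keeps min(3, 3) = 3 s.f.
Rounded to 3 significant figures: 105 cm.

105 cm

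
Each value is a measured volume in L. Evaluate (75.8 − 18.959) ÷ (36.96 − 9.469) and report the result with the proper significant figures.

2.07

75.8 − 18.959 = 56.841, limited to 1 d.p. → 3 s.f.; 36.96 − 9.469 = 27.491, limited to 2 d.p. → 4 s.f.
Carrying full precision, 56.841 ÷ 27.491 = 2.06762213088…; keep min(3, 4) = 3 s.f.
Rounded to 3 significant figures: 2.07.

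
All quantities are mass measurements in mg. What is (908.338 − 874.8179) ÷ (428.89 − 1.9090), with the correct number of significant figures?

908.338 − 874.8179 = 33.5201, limited to 3 d.p. → 5 s.f.; 428.89 − 1.9090 = 426.9810, limited to 2 d.p. → 5 s.f.
Carrying full precision, 33.5201 ÷ 426.9810 = 0.0785048983444…; keep min(5, 5) = 5 s.f.
Rounded to 5 significant figures: 7.8505 × 10⁻².

7.8505 × 10⁻²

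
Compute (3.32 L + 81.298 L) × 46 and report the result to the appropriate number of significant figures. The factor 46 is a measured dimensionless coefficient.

3.32 L + 81.298 L = 84.618 L; the sum is limited to 2 decimal places (4 s.f.).
Carrying full precision, 84.618 × 46 = 3892.428 L; 46 has 2 s.f., so the result keeps min(4, 2) = 2 s.f.
Rounded to 2 significant figures: 3.9 × 10³ L.

3.9 × 10³ L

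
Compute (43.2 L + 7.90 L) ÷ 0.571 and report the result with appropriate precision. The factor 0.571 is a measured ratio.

43.2 L + 7.90 L = 51.10 L; the sum is limited to 1 decimal place (3 s.f.).
Carrying full precision, 51.10 ÷ 0.571 = 89.4921190893… L; 0.571 has 3 s.f., so the result keeps min(3, 3) = 3 s.f.
Rounded to 3 significant figures: 89.5 L.

89.5 L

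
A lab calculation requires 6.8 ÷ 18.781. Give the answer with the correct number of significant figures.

6.8 ÷ 18.781 = 0.362068047495…
Multiplication/division keeps the fewest significant figures: 6.8 → 2 s.f., 18.781 → 5 s.f.; limit is 2.
Rounded to 2 significant figures: 0.36.

0.36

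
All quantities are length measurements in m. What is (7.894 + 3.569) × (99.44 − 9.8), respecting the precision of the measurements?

7.894 + 3.569 = 11.463, limited to 3 d.p. → 5 s.f.; 99.44 − 9.8 = 89.64, limited to 1 d.p. → 3 s.f.
Carrying full precision, 11.463 × 89.64 = 1027.54332; keep min(5, 3) = 3 s.f.
Rounded to 3 significant figures: 1.03 × 10^3 m².

1.03 × 10^3 m²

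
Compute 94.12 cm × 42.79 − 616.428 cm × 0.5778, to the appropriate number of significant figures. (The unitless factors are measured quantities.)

94.12 × 42.79 = 4027.3948 → 4027 cm (4 s.f., last digit at the 10^0 place).
616.428 × 0.5778 = 356.1720984 → 356.2 cm (4 s.f., last digit at the 10^-1 place).
Difference: 3671.2227016 cm; keep the coarser place, 10^0.
Result: 3671 cm.

3671 cm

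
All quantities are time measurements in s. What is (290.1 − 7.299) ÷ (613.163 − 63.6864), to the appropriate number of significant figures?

290.1 − 7.299 = 282.801, limited to 1 d.p. → 4 s.f.; 613.163 − 63.6864 = 549.4766, limited to 3 d.p. → 6 s.f.
Carrying full precision, 282.801 ÷ 549.4766 = 0.514673418304…; keep min(4, 6) = 4 s.f.
Rounded to 4 significant figures: 0.5147.

0.5147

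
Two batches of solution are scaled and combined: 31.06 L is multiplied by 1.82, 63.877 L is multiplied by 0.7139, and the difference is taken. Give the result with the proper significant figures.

31.06 × 1.82 = 56.5292 → 56.5 L (3 s.f., last digit at the 10^-1 place).
63.877 × 0.7139 = 45.6017903 → 45.60 L (4 s.f., last digit at the 10^-2 place).
Difference: 10.9274097 L; keep the coarser place, 10^-1.
Result: 10.9 L.

10.9 L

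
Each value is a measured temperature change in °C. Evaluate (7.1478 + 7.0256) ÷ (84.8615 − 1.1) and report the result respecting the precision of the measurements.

7.1478 + 7.0256 = 14.1734, limited to 4 d.p. → 6 s.f.; 84.8615 − 1.1 = 83.7615, limited to 1 d.p. → 3 s.f.
Carrying full precision, 14.1734 ÷ 83.7615 = 0.169211391869…; keep min(6, 3) = 3 s.f.
Rounded to 3 significant figures: 0.169.

0.169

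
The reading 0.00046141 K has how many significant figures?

5

0.00046141: leading zeros are not significant.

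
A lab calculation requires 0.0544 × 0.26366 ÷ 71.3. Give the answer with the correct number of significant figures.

2.01 × 10⁻⁴

0.0544 × 0.26366 ÷ 71.3 = 0.000201165553997…
Multiplication/division keeps the fewest significant figures: 0.0544 → 3 s.f., 0.26366 → 5 s.f., 71.3 → 3 s.f.; limit is 3.
Rounded to 3 significant figures: 2.01 × 10⁻⁴.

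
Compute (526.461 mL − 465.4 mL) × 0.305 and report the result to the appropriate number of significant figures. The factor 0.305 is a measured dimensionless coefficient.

18.6 mL

526.461 mL − 465.4 mL = 61.061 mL; the difference is limited to 1 decimal place (3 s.f.).
Carrying full precision, 61.061 × 0.305 = 18.623605 mL; 0.305 has 3 s.f., so the result keeps min(3, 3) = 3 s.f.
Rounded to 3 significant figures: 18.6 mL.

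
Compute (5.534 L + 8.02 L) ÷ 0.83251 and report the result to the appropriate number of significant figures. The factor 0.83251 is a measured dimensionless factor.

5.534 L + 8.02 L = 13.554 L; the sum is limited to 2 decimal places (4 s.f.).
Carrying full precision, 13.554 ÷ 0.83251 = 16.2808855149… L; 0.83251 has 5 s.f., so the result keeps min(4, 5) = 4 s.f.
Rounded to 4 significant figures: 16.28 L.

16.28 L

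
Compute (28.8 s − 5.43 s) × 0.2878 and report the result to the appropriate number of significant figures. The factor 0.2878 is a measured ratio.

28.8 s − 5.43 s = 23.37 s; the difference is limited to 1 decimal place (3 s.f.).
Carrying full precision, 23.37 × 0.2878 = 6.725886 s; 0.2878 has 4 s.f., so the result keeps min(3, 4) = 3 s.f.
Rounded to 3 significant figures: 6.73 s.

6.73 s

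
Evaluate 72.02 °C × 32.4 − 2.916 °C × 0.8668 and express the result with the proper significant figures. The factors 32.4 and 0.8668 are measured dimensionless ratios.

72.02 × 32.4 = 2333.448 → 2.33 × 10^3 °C (3 s.f., last digit at the 10^1 place).
2.916 × 0.8668 = 2.5275888 → 2.528 °C (4 s.f., last digit at the 10^-3 place).
Difference: 2330.9204112 °C; keep the coarser place, 10^1.
Result: 2.33 × 10^3 °C.

2.33 × 10^3 °C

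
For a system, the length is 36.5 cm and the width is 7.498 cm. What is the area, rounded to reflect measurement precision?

274 cm²

area = 36.5 cm × 7.498 cm = 273.677 cm².
36.5 has 3 significant figures; 7.498 has 4.
Division/multiplication keeps the fewest: 3 significant figures.
Rounded: 274 cm².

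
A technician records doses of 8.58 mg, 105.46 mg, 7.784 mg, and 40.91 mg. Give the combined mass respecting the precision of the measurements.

162.73 mg

8.58 mg + 105.46 mg + 7.784 mg + 40.91 mg = 162.734 mg.
Addition/subtraction keeps the fewest decimal places: 8.58 → 2 decimal places, 105.46 → 2 decimal places, 7.784 → 3 decimal places, 40.91 → 2 decimal places; limit is 2.
Rounded to 2 decimal places: 162.73 mg.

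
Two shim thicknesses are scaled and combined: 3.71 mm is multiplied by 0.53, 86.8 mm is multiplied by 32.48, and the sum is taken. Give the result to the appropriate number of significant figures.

3.71 × 0.53 = 1.9663 → 2.0 mm (2 s.f., last digit at the 10^-1 place).
86.8 × 32.48 = 2819.264 → 2.82 × 10³ mm (3 s.f., last digit at the 10^1 place).
Sum: 2821.2303 mm; keep the coarser place, 10^1.
Result: 2.82 × 10³ mm.

2.82 × 10³ mm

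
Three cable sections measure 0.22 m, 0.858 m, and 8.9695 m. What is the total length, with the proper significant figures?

0.22 m + 0.858 m + 8.9695 m = 10.0475 m.
Addition/subtraction keeps the fewest decimal places: 0.22 → 2 decimal places, 0.858 → 3 decimal places, 8.9695 → 4 decimal places; limit is 2.
Rounded to 2 decimal places: 10.05 m.

10.05 m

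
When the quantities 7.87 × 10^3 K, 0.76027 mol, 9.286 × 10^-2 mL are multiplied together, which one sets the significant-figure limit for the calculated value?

7.87 × 10^3 K → 3 s.f.; 0.76027 mol → 5 s.f.; 9.286 × 10^-2 mL → 4 s.f.
The fewest is 3 significant figures, from 7.87 × 10^3 K.

7.87 × 10^3 K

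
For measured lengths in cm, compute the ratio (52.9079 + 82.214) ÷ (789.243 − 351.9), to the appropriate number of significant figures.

52.9079 + 82.214 = 135.1219, limited to 3 d.p. → 6 s.f.; 789.243 − 351.9 = 437.343, limited to 1 d.p. → 4 s.f.
Carrying full precision, 135.1219 ÷ 437.343 = 0.308960929979…; keep min(6, 4) = 4 s.f.
Rounded to 4 significant figures: 0.3090.

0.3090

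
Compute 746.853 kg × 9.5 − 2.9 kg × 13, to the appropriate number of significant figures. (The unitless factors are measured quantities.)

7.1 × 10³ kg

746.853 × 9.5 = 7095.1035 → 7.1 × 10³ kg (2 s.f., last digit at the 10^2 place).
2.9 × 13 = 37.7 → 38 kg (2 s.f., last digit at the 10^0 place).
Difference: 7057.4035 kg; keep the coarser place, 10^2.
Result: 7.1 × 10³ kg.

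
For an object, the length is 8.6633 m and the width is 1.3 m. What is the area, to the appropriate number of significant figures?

area = 8.6633 m × 1.3 m = 11.26229 m².
8.6633 has 5 significant figures; 1.3 has 2.
Division/multiplication keeps the fewest: 2 significant figures.
Rounded: 11 m².

11 m²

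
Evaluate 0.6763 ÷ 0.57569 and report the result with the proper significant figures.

1.175

0.6763 ÷ 0.57569 = 1.17476419601…
Multiplication/division keeps the fewest significant figures: 0.6763 → 4 s.f., 0.57569 → 5 s.f.; limit is 4.
Rounded to 4 significant figures: 1.175.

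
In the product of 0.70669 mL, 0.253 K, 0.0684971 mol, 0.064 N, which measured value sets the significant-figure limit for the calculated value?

0.064 N

0.70669 mL → 5 s.f.; 0.253 K → 3 s.f.; 0.0684971 mol → 6 s.f.; 0.064 N → 2 s.f.
The fewest is 2 significant figures, from 0.064 N.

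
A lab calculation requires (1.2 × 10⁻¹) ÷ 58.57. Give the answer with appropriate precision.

(1.2 × 10⁻¹) ÷ 58.57 = 0.00204883045928…
Multiplication/division keeps the fewest significant figures: 1.2 × 10⁻¹ → 2 s.f., 58.57 → 4 s.f.; limit is 2.
Rounded to 2 significant figures: 0.0020.

0.0020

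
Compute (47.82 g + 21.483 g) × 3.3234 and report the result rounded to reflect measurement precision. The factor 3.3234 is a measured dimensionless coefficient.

230.3 g

47.82 g + 21.483 g = 69.303 g; the sum is limited to 2 decimal places (4 s.f.).
Carrying full precision, 69.303 × 3.3234 = 230.3215902 g; 3.3234 has 5 s.f., so the result keeps min(4, 5) = 4 s.f.
Rounded to 4 significant figures: 230.3 g.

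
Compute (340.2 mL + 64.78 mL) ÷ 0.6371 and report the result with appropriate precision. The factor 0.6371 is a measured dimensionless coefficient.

635.7 mL

340.2 mL + 64.78 mL = 404.98 mL; the sum is limited to 1 decimal place (4 s.f.).
Carrying full precision, 404.98 ÷ 0.6371 = 635.661591587… mL; 0.6371 has 4 s.f., so the result keeps min(4, 4) = 4 s.f.
Rounded to 4 significant figures: 635.7 mL.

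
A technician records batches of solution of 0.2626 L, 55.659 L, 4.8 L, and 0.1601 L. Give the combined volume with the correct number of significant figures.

60.9 L

0.2626 L + 55.659 L + 4.8 L + 0.1601 L = 60.8817 L.
Addition/subtraction keeps the fewest decimal places: 0.2626 → 4 decimal places, 55.659 → 3 decimal places, 4.8 → 1 decimal place, 0.1601 → 4 decimal places; limit is 1.
Rounded to 1 decimal place: 60.9 L.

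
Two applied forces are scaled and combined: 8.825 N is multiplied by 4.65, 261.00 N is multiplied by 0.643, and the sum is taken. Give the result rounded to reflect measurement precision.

8.825 × 4.65 = 41.03625 → 41.0 N (3 s.f., last digit at the 10^-1 place).
261.00 × 0.643 = 167.823 → 168 N (3 s.f., last digit at the 10^0 place).
Sum: 208.85925 N; keep the coarser place, 10^0.
Result: 209 N.

209 N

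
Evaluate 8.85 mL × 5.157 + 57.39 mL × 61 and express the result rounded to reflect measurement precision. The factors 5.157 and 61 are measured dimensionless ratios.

8.85 × 5.157 = 45.63945 → 45.6 mL (3 s.f., last digit at the 10^-1 place).
57.39 × 61 = 3500.79 → 3.5 × 10³ mL (2 s.f., last digit at the 10^2 place).
Sum: 3546.42945 mL; keep the coarser place, 10^2.
Result: 3.5 × 10³ mL.

3.5 × 10³ mL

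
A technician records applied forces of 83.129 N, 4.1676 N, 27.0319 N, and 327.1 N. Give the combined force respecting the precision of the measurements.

441.4 N

83.129 N + 4.1676 N + 27.0319 N + 327.1 N = 441.4285 N.
Addition/subtraction keeps the fewest decimal places: 83.129 → 3 decimal places, 4.1676 → 4 decimal places, 27.0319 → 4 decimal places, 327.1 → 1 decimal place; limit is 1.
Rounded to 1 decimal place: 441.4 N.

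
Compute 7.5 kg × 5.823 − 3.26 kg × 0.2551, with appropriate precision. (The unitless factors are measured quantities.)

7.5 × 5.823 = 43.6725 → 44 kg (2 s.f., last digit at the 10^0 place).
3.26 × 0.2551 = 0.831626 → 8.32 × 10^-1 kg (3 s.f., last digit at the 10^-3 place).
Difference: 42.840874 kg; keep the coarser place, 10^0.
Result: 43 kg.

43 kg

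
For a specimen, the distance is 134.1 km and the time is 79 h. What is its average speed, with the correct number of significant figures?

1.7 km/h

average speed = 134.1 km ÷ 79 h = 1.69746835443… km/h.
134.1 has 4 significant figures; 79 has 2.
Division/multiplication keeps the fewest: 2 significant figures.
Rounded: 1.7 km/h.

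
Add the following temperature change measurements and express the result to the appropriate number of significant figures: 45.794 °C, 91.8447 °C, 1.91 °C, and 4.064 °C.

45.794 °C + 91.8447 °C + 1.91 °C + 4.064 °C = 143.6127 °C.
Addition/subtraction keeps the fewest decimal places: 45.794 → 3 decimal places, 91.8447 → 4 decimal places, 1.91 → 2 decimal places, 4.064 → 3 decimal places; limit is 2.
Rounded to 2 decimal places: 143.61 °C.

143.61 °C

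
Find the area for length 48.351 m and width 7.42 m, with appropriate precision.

area = 48.351 m × 7.42 m = 358.76442 m².
48.351 has 5 significant figures; 7.42 has 3.
Division/multiplication keeps the fewest: 3 significant figures.
Rounded: 359 m².

359 m²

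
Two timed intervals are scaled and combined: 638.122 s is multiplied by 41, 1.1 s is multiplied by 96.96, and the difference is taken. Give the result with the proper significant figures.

2.6 × 10⁴ s

638.122 × 41 = 26163.002 → 2.6 × 10⁴ s (2 s.f., last digit at the 10^3 place).
1.1 × 96.96 = 106.656 → 1.1 × 10² s (2 s.f., last digit at the 10^1 place).
Difference: 26056.346 s; keep the coarser place, 10^3.
Result: 2.6 × 10⁴ s.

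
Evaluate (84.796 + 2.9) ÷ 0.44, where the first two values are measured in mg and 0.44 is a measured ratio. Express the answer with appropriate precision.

2.0 × 10^2 mg

84.796 mg + 2.9 mg = 87.696 mg; the sum is limited to 1 decimal place (3 s.f.).
Carrying full precision, 87.696 ÷ 0.44 = 199.309090909… mg; 0.44 has 2 s.f., so the result keeps min(3, 2) = 2 s.f.
Rounded to 2 significant figures: 2.0 × 10^2 mg.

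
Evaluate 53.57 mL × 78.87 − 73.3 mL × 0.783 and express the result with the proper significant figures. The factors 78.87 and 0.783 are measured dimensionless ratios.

4168 mL

53.57 × 78.87 = 4225.0659 → 4.225 × 10³ mL (4 s.f., last digit at the 10^0 place).
73.3 × 0.783 = 57.3939 → 57.4 mL (3 s.f., last digit at the 10^-1 place).
Difference: 4167.672 mL; keep the coarser place, 10^0.
Result: 4168 mL.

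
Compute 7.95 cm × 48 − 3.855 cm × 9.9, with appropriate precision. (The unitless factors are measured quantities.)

3.4 × 10^2 cm

7.95 × 48 = 381.6 → 3.8 × 10^2 cm (2 s.f., last digit at the 10^1 place).
3.855 × 9.9 = 38.1645 → 38 cm (2 s.f., last digit at the 10^0 place).
Difference: 343.4355 cm; keep the coarser place, 10^1.
Result: 3.4 × 10^2 cm.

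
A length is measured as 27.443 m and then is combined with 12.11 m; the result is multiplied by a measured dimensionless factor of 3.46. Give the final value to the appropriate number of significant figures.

137 m

27.443 m + 12.11 m = 39.553 m; the sum is limited to 2 decimal places (4 s.f.).
Carrying full precision, 39.553 × 3.46 = 136.85338 m; 3.46 has 3 s.f., so the result keeps min(4, 3) = 3 s.f.
Rounded to 3 significant figures: 137 m.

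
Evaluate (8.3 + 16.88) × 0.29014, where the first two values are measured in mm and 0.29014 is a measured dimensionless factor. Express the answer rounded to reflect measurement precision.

8.3 mm + 16.88 mm = 25.18 mm; the sum is limited to 1 decimal place (3 s.f.).
Carrying full precision, 25.18 × 0.29014 = 7.3057252 mm; 0.29014 has 5 s.f., so the result keeps min(3, 5) = 3 s.f.
Rounded to 3 significant figures: 7.31 mm.

7.31 mm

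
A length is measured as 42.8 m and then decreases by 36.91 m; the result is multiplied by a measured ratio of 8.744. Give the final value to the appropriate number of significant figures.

42.8 m − 36.91 m = 5.89 m; the difference is limited to 1 decimal place (2 s.f.).
Carrying full precision, 5.89 × 8.744 = 51.50216 m; 8.744 has 4 s.f., so the result keeps min(2, 4) = 2 s.f.
Rounded to 2 significant figures: 52 m.

52 m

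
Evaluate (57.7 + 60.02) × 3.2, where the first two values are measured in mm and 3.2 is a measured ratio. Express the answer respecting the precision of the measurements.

3.8 × 10^2 mm

57.7 mm + 60.02 mm = 117.72 mm; the sum is limited to 1 decimal place (4 s.f.).
Carrying full precision, 117.72 × 3.2 = 376.704 mm; 3.2 has 2 s.f., so the result keeps min(4, 2) = 2 s.f.
Rounded to 2 significant figures: 3.8 × 10^2 mm.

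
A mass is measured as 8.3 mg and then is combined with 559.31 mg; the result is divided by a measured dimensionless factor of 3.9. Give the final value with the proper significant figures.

1.5 × 10^2 mg

8.3 mg + 559.31 mg = 567.61 mg; the sum is limited to 1 decimal place (4 s.f.).
Carrying full precision, 567.61 ÷ 3.9 = 145.541025641… mg; 3.9 has 2 s.f., so the result keeps min(4, 2) = 2 s.f.
Rounded to 2 significant figures: 1.5 × 10^2 mg.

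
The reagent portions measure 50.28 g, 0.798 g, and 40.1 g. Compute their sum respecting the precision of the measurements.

50.28 g + 0.798 g + 40.1 g = 91.178 g.
Addition/subtraction keeps the fewest decimal places: 50.28 → 2 decimal places, 0.798 → 3 decimal places, 40.1 → 1 decimal place; limit is 1.
Rounded to 1 decimal place: 91.2 g.

91.2 g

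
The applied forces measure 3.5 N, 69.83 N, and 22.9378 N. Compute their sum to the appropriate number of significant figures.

3.5 N + 69.83 N + 22.9378 N = 96.2678 N.
Addition/subtraction keeps the fewest decimal places: 3.5 → 1 decimal place, 69.83 → 2 decimal places, 22.9378 → 4 decimal places; limit is 1.
Rounded to 1 decimal place: 96.3 N.

96.3 N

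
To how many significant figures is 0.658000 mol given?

6

0.658000: leading zeros are not significant; trailing zeros after a decimal point are significant.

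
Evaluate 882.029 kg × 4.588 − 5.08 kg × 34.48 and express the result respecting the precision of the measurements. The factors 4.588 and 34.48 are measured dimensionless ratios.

3872 kg

882.029 × 4.588 = 4046.749052 → 4047 kg (4 s.f., last digit at the 10^0 place).
5.08 × 34.48 = 175.1584 → 175 kg (3 s.f., last digit at the 10^0 place).
Difference: 3871.590652 kg; keep the coarser place, 10^0.
Result: 3872 kg.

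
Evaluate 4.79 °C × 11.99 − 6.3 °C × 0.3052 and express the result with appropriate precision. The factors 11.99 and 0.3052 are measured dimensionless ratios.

55.5 °C

4.79 × 11.99 = 57.4321 → 57.4 °C (3 s.f., last digit at the 10^-1 place).
6.3 × 0.3052 = 1.92276 → 1.9 °C (2 s.f., last digit at the 10^-1 place).
Difference: 55.50934 °C; keep the coarser place, 10^-1.
Result: 55.5 °C.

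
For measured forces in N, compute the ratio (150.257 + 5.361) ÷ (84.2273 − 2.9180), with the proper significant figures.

1.91390

150.257 + 5.361 = 155.618, limited to 3 d.p. → 6 s.f.; 84.2273 − 2.9180 = 81.3093, limited to 4 d.p. → 6 s.f.
Carrying full precision, 155.618 ÷ 81.3093 = 1.91390160781…; keep min(6, 6) = 6 s.f.
Rounded to 6 significant figures: 1.91390.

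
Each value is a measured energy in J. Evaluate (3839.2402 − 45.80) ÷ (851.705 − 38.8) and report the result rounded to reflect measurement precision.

3839.2402 − 45.80 = 3793.4402, limited to 2 d.p. → 6 s.f.; 851.705 − 38.8 = 812.905, limited to 1 d.p. → 4 s.f.
Carrying full precision, 3793.4402 ÷ 812.905 = 4.66652339449…; keep min(6, 4) = 4 s.f.
Rounded to 4 significant figures: 4.667.

4.667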